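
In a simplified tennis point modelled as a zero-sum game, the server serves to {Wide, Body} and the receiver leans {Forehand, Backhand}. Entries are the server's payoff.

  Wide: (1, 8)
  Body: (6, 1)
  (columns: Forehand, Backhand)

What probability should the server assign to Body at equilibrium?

7/12

Row minima: Wide → 1, Body → 1; maximin = 1.
Column maxima: Forehand → 6, Backhand → 8; minimax = 6.
1 ≠ 6, so there is no saddle point; optimal play is mixed.
Let the server play Wide with probability p. Expected payoff against Forehand: 1p + 6(1−p) = −5p + 6; against Backhand: 8p + 1(1−p) = 7p + 1.
Setting these equal: −5p + 6 = 7p + 1 ⇒ −12p = -5 ⇒ p = 5/12, and the value is (-5)·(5/12) + 6 = 47/12.
For the receiver: with q = P(Forehand), equating Wide's and Body's payoffs gives −7q + 8 = 5q + 1 ⇒ q = 7/12.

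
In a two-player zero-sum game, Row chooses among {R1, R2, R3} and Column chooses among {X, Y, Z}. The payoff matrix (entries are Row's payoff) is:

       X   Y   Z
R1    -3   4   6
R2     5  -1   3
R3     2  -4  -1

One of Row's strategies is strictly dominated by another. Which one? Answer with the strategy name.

R2 gives a strictly higher payoff than R3 against every column: 5 > 2, -1 > -4, 3 > -1.
So R3 is strictly dominated and Row never plays it.

R3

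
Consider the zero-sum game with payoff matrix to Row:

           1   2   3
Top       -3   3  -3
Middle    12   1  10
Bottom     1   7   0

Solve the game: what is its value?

Row minima: Top → -3, Middle → 1, Bottom → 0; maximin = 1.
Column maxima: 1 → 12, 2 → 7, 3 → 10; minimax = 7.
1 ≠ 7, so there is no saddle point; optimal play is mixed.
Top is strictly dominated by Bottom, so Row never plays it.
With Top eliminated, 1 is strictly dominated by 3 (it gives Row strictly more in every remaining row), so Column never plays it.
On the remaining 2×2 (Middle, Bottom vs 2, 3):
Let Row play Middle with probability p. Expected payoff against 2: 1p + 7(1−p) = −6p + 7; against 3: 10p + 0(1−p) = 10p.
Setting these equal: −6p + 7 = 10p ⇒ −16p = -7 ⇒ p = 7/16, and the value is (-6)·(7/16) + 7 = 35/8.
For Column: with q = P(2), equating Middle's and Bottom's payoffs gives −9q + 10 = 7q ⇒ q = 5/8.

35/8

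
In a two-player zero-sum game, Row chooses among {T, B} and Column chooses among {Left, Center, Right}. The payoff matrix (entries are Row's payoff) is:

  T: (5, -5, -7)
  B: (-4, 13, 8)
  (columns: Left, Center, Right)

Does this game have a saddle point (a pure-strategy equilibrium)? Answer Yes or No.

No

Row minima: T → -7, B → -4; maximin = -4.
Column maxima: Left → 5, Center → 13, Right → 8; minimax = 5.
-4 ≠ 5, so no pure-strategy equilibrium exists.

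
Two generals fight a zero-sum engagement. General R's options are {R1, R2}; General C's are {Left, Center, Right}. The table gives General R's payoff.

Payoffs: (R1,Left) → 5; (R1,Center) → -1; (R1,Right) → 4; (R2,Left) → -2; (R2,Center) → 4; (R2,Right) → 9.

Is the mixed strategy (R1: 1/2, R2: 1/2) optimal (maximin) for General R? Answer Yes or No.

Yes

Against Left this mix gives (1/2)·5 + (1/2)·(-2) = 3/2.
Against Center this mix gives (1/2)·(-1) + (1/2)·4 = 3/2.
Against Right this mix gives (1/2)·4 + (1/2)·9 = 13/2.
All of General C's active replies (Left, Center) yield 3/2, and no column does worse for General R. The mix makes General C indifferent and guarantees 3/2, so it is optimal.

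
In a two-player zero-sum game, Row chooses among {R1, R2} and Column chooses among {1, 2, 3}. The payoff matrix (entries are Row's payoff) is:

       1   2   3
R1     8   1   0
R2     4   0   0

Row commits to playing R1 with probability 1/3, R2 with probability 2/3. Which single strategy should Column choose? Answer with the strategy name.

3

If Column plays 1, Row's expected payoff is (1/3)·8 + (2/3)·4 = 16/3.
If Column plays 2, Row's expected payoff is (1/3)·1 + (2/3)·0 = 1/3.
If Column plays 3, Row's expected payoff is (1/3)·0 + (2/3)·0 = 0.
Column minimizes Row's payoff; the smallest is 0, so the best response is 3.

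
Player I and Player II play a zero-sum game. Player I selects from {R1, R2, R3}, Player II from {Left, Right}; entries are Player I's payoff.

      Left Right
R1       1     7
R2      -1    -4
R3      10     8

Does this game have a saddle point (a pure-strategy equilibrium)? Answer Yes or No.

Row minima: R1 → 1, R2 → -4, R3 → 8; maximin = 8.
Column maxima: Left → 10, Right → 8; minimax = 8.
maximin = minimax = 8, so a saddle point exists.

Yes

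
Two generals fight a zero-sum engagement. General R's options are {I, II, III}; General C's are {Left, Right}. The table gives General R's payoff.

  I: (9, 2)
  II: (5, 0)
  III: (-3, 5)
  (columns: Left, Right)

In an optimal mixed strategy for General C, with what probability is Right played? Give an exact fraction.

Row minima: I → 2, II → 0, III → -3; maximin = 2.
Column maxima: Left → 9, Right → 5; minimax = 5.
2 ≠ 5, so there is no saddle point; optimal play is mixed.
II is strictly dominated by I, so General R never plays it.
On the remaining 2×2 (I, III vs Left, Right):
Let General R play I with probability p. Expected payoff against Left: 9p + (-3)(1−p) = 12p − 3; against Right: 2p + 5(1−p) = −3p + 5.
Setting these equal: 12p − 3 = −3p + 5 ⇒ 15p = 8 ⇒ p = 8/15, and the value is (12)·(8/15) − 3 = 17/5.
For General C: with q = P(Left), equating I's and III's payoffs gives 7q + 2 = −8q + 5 ⇒ q = 1/5.

4/5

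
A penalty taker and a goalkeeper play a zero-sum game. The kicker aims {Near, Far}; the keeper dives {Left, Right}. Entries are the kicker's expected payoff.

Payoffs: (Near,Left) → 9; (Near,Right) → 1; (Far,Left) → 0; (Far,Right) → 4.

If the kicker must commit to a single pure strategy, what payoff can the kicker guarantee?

Row minima: Near → 1, Far → 0.
The best of these is 1.

1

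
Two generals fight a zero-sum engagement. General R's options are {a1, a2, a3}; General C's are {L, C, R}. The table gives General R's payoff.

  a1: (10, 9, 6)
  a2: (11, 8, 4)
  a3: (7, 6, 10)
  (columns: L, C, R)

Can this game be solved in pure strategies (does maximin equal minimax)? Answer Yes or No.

No

Row minima: a1 → 6, a2 → 4, a3 → 6; maximin = 6.
Column maxima: L → 11, C → 9, R → 10; minimax = 9.
6 ≠ 9, so no pure-strategy equilibrium exists.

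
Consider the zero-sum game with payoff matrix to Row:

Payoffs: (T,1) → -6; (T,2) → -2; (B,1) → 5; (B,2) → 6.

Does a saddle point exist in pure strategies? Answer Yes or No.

Yes

Row minima: T → -6, B → 5; maximin = 5.
Column maxima: 1 → 5, 2 → 6; minimax = 5.
maximin = minimax = 5, so a saddle point exists.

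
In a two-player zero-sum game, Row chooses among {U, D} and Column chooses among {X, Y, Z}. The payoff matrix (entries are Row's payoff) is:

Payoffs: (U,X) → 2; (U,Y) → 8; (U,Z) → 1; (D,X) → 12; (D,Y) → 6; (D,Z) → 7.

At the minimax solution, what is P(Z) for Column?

1/4

Row minima: U → 1, D → 6; maximin = 6.
Column maxima: X → 12, Y → 8, Z → 7; minimax = 7.
6 ≠ 7, so there is no saddle point; optimal play is mixed.
X is strictly dominated by Z (it gives Row strictly more in every row), so Column never plays it.
On the remaining 2×2 (U, D vs Y, Z):
Let Row play U with probability p. Expected payoff against Y: 8p + 6(1−p) = 2p + 6; against Z: 1p + 7(1−p) = −6p + 7.
Setting these equal: 2p + 6 = −6p + 7 ⇒ 8p = 1 ⇒ p = 1/8, and the value is (2)·(1/8) + 6 = 25/4.
For Column: with q = P(Y), equating U's and D's payoffs gives 7q + 1 = −q + 7 ⇒ q = 3/4.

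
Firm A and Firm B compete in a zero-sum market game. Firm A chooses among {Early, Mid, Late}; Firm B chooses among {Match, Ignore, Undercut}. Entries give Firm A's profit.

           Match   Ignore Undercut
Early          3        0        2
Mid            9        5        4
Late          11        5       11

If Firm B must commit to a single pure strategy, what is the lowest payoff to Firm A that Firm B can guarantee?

5

Column maxima: Match → 11, Ignore → 5, Undercut → 11.
The smallest of these is 5.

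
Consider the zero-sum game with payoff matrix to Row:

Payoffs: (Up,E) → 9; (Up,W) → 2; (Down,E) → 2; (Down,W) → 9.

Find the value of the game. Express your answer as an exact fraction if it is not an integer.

Row minima: Up → 2, Down → 2; maximin = 2.
Column maxima: E → 9, W → 9; minimax = 9.
2 ≠ 9, so there is no saddle point; optimal play is mixed.
Let Row play Up with probability p. Expected payoff against E: 9p + 2(1−p) = 7p + 2; against W: 2p + 9(1−p) = −7p + 9.
Setting these equal: 7p + 2 = −7p + 9 ⇒ 14p = 7 ⇒ p = 1/2, and the value is (7)·(1/2) + 2 = 11/2.
For Column: with q = P(E), equating Up's and Down's payoffs gives 7q + 2 = −7q + 9 ⇒ q = 1/2.

11/2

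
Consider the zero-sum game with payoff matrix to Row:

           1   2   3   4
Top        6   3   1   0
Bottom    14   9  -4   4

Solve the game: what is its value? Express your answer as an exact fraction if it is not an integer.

4/9

Row minima: Top → 0, Bottom → -4; maximin = 0.
Column maxima: 1 → 14, 2 → 9, 3 → 1, 4 → 4; minimax = 1.
0 ≠ 1, so there is no saddle point; optimal play is mixed.
1 is strictly dominated by 2 (it gives Row strictly more in every row), so Column never plays it.
2 is strictly dominated by 3 (it gives Row strictly more in every row), so Column never plays it.
On the remaining 2×2 (Top, Bottom vs 3, 4):
Let Row play Top with probability p. Expected payoff against 3: 1p + (-4)(1−p) = 5p − 4; against 4: 0p + 4(1−p) = −4p + 4.
Setting these equal: 5p − 4 = −4p + 4 ⇒ 9p = 8 ⇒ p = 8/9, and the value is (5)·(8/9) − 4 = 4/9.
For Column: with q = P(3), equating Top's and Bottom's payoffs gives q = −8q + 4 ⇒ q = 4/9.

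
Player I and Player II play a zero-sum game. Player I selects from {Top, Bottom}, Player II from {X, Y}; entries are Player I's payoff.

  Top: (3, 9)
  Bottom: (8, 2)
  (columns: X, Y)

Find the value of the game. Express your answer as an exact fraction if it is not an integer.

Row minima: Top → 3, Bottom → 2; maximin = 3.
Column maxima: X → 8, Y → 9; minimax = 8.
3 ≠ 8, so there is no saddle point; optimal play is mixed.
Let Player I play Top with probability p. Expected payoff against X: 3p + 8(1−p) = −5p + 8; against Y: 9p + 2(1−p) = 7p + 2.
Setting these equal: −5p + 8 = 7p + 2 ⇒ −12p = -6 ⇒ p = 1/2, and the value is (-5)·(1/2) + 8 = 11/2.
For Player II: with q = P(X), equating Top's and Bottom's payoffs gives −6q + 9 = 6q + 2 ⇒ q = 7/12.

11/2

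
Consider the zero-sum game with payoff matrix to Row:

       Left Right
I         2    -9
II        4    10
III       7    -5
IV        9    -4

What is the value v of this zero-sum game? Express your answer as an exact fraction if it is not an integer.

106/19

Row minima: I → -9, II → 4, III → -5, IV → -4; maximin = 4.
Column maxima: Left → 9, Right → 10; minimax = 9.
4 ≠ 9, so there is no saddle point; optimal play is mixed.
I is strictly dominated by II, so Row never plays it.
III is strictly dominated by IV, so Row never plays it.
On the remaining 2×2 (II, IV vs Left, Right):
Let Row play II with probability p. Expected payoff against Left: 4p + 9(1−p) = −5p + 9; against Right: 10p + (-4)(1−p) = 14p − 4.
Setting these equal: −5p + 9 = 14p − 4 ⇒ −19p = -13 ⇒ p = 13/19, and the value is (-5)·(13/19) + 9 = 106/19.
For Column: with q = P(Left), equating II's and IV's payoffs gives −6q + 10 = 13q − 4 ⇒ q = 14/19.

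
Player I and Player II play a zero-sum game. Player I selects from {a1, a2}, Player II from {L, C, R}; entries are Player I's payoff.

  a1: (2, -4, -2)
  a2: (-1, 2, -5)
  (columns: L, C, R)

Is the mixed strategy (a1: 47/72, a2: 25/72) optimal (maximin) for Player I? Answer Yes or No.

No

Against L this mix gives (47/72)·2 + (25/72)·(-1) = 23/24.
Against C this mix gives (47/72)·(-4) + (25/72)·2 = -23/12.
Against R this mix gives (47/72)·(-2) + (25/72)·(-5) = -73/24.
Player II will play R, holding Player I to -73/24. Shifting weight toward the row that does better against R would raise this floor (the equalizing mix achieves -8/3 against both R and C), so the proposed strategy is not optimal.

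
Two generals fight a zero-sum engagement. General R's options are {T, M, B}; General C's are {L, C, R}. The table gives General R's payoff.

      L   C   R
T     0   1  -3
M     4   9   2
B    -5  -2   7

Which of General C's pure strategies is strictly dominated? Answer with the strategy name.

L holds General R's payoff strictly below C in every row: 0 < 1, 4 < 9, -5 < -2.
So C is strictly dominated for General C.

C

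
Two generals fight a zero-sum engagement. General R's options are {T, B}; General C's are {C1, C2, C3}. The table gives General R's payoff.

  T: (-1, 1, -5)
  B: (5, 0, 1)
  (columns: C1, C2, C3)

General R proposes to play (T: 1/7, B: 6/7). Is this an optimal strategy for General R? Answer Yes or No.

Against C1 this mix gives (1/7)·(-1) + (6/7)·5 = 29/7.
Against C2 this mix gives (1/7)·1 + (6/7)·0 = 1/7.
Against C3 this mix gives (1/7)·(-5) + (6/7)·1 = 1/7.
All of General C's active replies (C2, C3) yield 1/7, and no column does worse for General R. The mix makes General C indifferent and guarantees 1/7, so it is optimal.

Yes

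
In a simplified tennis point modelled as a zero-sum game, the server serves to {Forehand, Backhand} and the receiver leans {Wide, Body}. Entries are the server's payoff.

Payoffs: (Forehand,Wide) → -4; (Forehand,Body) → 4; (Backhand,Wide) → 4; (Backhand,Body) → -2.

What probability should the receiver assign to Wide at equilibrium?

3/7

Row minima: Forehand → -4, Backhand → -2; maximin = -2.
Column maxima: Wide → 4, Body → 4; minimax = 4.
-2 ≠ 4, so there is no saddle point; optimal play is mixed.
Let the server play Forehand with probability p. Expected payoff against Wide: (-4)p + 4(1−p) = −8p + 4; against Body: 4p + (-2)(1−p) = 6p − 2.
Setting these equal: −8p + 4 = 6p − 2 ⇒ −14p = -6 ⇒ p = 3/7, and the value is (-8)·(3/7) + 4 = 4/7.
For the receiver: with q = P(Wide), equating Forehand's and Backhand's payoffs gives −8q + 4 = 6q − 2 ⇒ q = 3/7.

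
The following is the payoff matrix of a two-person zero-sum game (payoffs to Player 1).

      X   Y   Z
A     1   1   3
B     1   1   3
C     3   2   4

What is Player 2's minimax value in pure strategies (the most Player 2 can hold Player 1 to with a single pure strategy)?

2

Column maxima: X → 3, Y → 2, Z → 4.
The smallest of these is 2.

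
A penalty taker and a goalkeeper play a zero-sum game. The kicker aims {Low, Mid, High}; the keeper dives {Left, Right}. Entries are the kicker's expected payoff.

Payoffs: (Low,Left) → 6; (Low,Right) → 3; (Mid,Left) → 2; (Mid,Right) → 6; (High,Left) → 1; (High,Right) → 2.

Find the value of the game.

30/7

Row minima: Low → 3, Mid → 2, High → 1; maximin = 3.
Column maxima: Left → 6, Right → 6; minimax = 6.
3 ≠ 6, so there is no saddle point; optimal play is mixed.
High is strictly dominated by Low, so the kicker never plays it.
On the remaining 2×2 (Low, Mid vs Left, Right):
Let the kicker play Low with probability p. Expected payoff against Left: 6p + 2(1−p) = 4p + 2; against Right: 3p + 6(1−p) = −3p + 6.
Setting these equal: 4p + 2 = −3p + 6 ⇒ 7p = 4 ⇒ p = 4/7, and the value is (4)·(4/7) + 2 = 30/7.
For the keeper: with q = P(Left), equating Low's and Mid's payoffs gives 3q + 3 = −4q + 6 ⇒ q = 3/7.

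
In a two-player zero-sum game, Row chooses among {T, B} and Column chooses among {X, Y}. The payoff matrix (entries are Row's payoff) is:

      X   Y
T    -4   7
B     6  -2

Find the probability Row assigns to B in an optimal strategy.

Row minima: T → -4, B → -2; maximin = -2.
Column maxima: X → 6, Y → 7; minimax = 6.
-2 ≠ 6, so there is no saddle point; optimal play is mixed.
Let Row play T with probability p. Expected payoff against X: (-4)p + 6(1−p) = −10p + 6; against Y: 7p + (-2)(1−p) = 9p − 2.
Setting these equal: −10p + 6 = 9p − 2 ⇒ −19p = -8 ⇒ p = 8/19, and the value is (-10)·(8/19) + 6 = 34/19.
For Column: with q = P(X), equating T's and B's payoffs gives −11q + 7 = 8q − 2 ⇒ q = 9/19.

11/19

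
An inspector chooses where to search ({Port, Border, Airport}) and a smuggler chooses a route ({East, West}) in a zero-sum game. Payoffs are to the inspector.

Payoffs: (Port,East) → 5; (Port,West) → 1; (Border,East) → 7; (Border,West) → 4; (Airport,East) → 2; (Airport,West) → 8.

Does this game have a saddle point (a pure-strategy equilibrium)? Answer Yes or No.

No

Row minima: Port → 1, Border → 4, Airport → 2; maximin = 4.
Column maxima: East → 7, West → 8; minimax = 7.
4 ≠ 7, so no pure-strategy equilibrium exists.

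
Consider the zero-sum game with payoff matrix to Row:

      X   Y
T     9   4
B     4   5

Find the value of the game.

Row minima: T → 4, B → 4; maximin = 4.
Column maxima: X → 9, Y → 5; minimax = 5.
4 ≠ 5, so there is no saddle point; optimal play is mixed.
Let Row play T with probability p. Expected payoff against X: 9p + 4(1−p) = 5p + 4; against Y: 4p + 5(1−p) = −p + 5.
Setting these equal: 5p + 4 = −p + 5 ⇒ 6p = 1 ⇒ p = 1/6, and the value is (5)·(1/6) + 4 = 29/6.
For Column: with q = P(X), equating T's and B's payoffs gives 5q + 4 = −q + 5 ⇒ q = 1/6.

29/6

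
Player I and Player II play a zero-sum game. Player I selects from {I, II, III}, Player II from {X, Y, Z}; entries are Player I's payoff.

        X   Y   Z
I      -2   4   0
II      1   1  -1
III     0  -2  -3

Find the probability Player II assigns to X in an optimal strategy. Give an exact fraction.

Row minima: I → -2, II → -1, III → -3; maximin = -1.
Column maxima: X → 1, Y → 4, Z → 0; minimax = 0.
-1 ≠ 0, so there is no saddle point; optimal play is mixed.
III is strictly dominated by II, so Player I never plays it.
Y is strictly dominated by Z (it gives Player I strictly more in every row), so Player II never plays it.
On the remaining 2×2 (I, II vs X, Z):
Let Player I play I with probability p. Expected payoff against X: (-2)p + 1(1−p) = −3p + 1; against Z: 0p + (-1)(1−p) = p − 1.
Setting these equal: −3p + 1 = p − 1 ⇒ −4p = -2 ⇒ p = 1/2, and the value is (-3)·(1/2) + 1 = -1/2.
For Player II: with q = P(X), equating I's and II's payoffs gives −2q = 2q − 1 ⇒ q = 1/4.

1/4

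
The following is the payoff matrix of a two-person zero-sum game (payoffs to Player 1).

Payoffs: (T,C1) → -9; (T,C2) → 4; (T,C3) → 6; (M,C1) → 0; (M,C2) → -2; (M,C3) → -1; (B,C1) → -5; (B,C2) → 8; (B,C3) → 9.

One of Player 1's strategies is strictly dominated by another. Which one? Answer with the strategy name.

T

B gives a strictly higher payoff than T against every column: -5 > -9, 8 > 4, 9 > 6.
So T is strictly dominated and Player 1 never plays it.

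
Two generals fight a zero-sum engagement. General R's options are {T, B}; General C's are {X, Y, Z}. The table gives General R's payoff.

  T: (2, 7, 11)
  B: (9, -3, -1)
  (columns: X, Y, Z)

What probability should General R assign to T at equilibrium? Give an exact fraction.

Row minima: T → 2, B → -3; maximin = 2.
Column maxima: X → 9, Y → 7, Z → 11; minimax = 7.
2 ≠ 7, so there is no saddle point; optimal play is mixed.
Z is strictly dominated by Y (it gives General R strictly more in every row), so General C never plays it.
On the remaining 2×2 (T, B vs X, Y):
Let General R play T with probability p. Expected payoff against X: 2p + 9(1−p) = −7p + 9; against Y: 7p + (-3)(1−p) = 10p − 3.
Setting these equal: −7p + 9 = 10p − 3 ⇒ −17p = -12 ⇒ p = 12/17, and the value is (-7)·(12/17) + 9 = 69/17.
For General C: with q = P(X), equating T's and B's payoffs gives −5q + 7 = 12q − 3 ⇒ q = 10/17.

12/17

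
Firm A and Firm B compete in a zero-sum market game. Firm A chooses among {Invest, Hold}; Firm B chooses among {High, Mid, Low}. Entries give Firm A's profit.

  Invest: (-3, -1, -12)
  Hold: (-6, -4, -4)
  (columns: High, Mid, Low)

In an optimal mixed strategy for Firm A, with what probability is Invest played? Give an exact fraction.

Row minima: Invest → -12, Hold → -6; maximin = -6.
Column maxima: High → -3, Mid → -1, Low → -4; minimax = -4.
-6 ≠ -4, so there is no saddle point; optimal play is mixed.
Mid is strictly dominated by High (it gives Firm A strictly more in every row), so Firm B never plays it.
On the remaining 2×2 (Invest, Hold vs High, Low):
Let Firm A play Invest with probability p. Expected payoff against High: (-3)p + (-6)(1−p) = 3p − 6; against Low: (-12)p + (-4)(1−p) = −8p − 4.
Setting these equal: 3p − 6 = −8p − 4 ⇒ 11p = 2 ⇒ p = 2/11, and the value is (3)·(2/11) − 6 = -60/11.
For Firm B: with q = P(High), equating Invest's and Hold's payoffs gives 9q − 12 = −2q − 4 ⇒ q = 8/11.

2/11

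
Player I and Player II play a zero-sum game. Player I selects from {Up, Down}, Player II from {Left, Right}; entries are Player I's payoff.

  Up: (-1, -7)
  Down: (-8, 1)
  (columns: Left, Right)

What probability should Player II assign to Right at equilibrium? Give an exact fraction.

7/15

Row minima: Up → -7, Down → -8; maximin = -7.
Column maxima: Left → -1, Right → 1; minimax = -1.
-7 ≠ -1, so there is no saddle point; optimal play is mixed.
Let Player I play Up with probability p. Expected payoff against Left: (-1)p + (-8)(1−p) = 7p − 8; against Right: (-7)p + 1(1−p) = −8p + 1.
Setting these equal: 7p − 8 = −8p + 1 ⇒ 15p = 9 ⇒ p = 3/5, and the value is (7)·(3/5) − 8 = -19/5.
For Player II: with q = P(Left), equating Up's and Down's payoffs gives 6q − 7 = −9q + 1 ⇒ q = 8/15.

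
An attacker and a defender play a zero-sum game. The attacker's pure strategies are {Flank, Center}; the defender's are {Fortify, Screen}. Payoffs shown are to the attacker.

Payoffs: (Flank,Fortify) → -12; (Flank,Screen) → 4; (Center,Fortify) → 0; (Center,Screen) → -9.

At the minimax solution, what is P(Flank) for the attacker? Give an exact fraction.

9/25

Row minima: Flank → -12, Center → -9; maximin = -9.
Column maxima: Fortify → 0, Screen → 4; minimax = 0.
-9 ≠ 0, so there is no saddle point; optimal play is mixed.
Let the attacker play Flank with probability p. Expected payoff against Fortify: (-12)p + 0(1−p) = −12p; against Screen: 4p + (-9)(1−p) = 13p − 9.
Setting these equal: −12p = 13p − 9 ⇒ −25p = -9 ⇒ p = 9/25, and the value is (-12)·(9/25) = -108/25.
For the defender: with q = P(Fortify), equating Flank's and Center's payoffs gives −16q + 4 = 9q − 9 ⇒ q = 13/25.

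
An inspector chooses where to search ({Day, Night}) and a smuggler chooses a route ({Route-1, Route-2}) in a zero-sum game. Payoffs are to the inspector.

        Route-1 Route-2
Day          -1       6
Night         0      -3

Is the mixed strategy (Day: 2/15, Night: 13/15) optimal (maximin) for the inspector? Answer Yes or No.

Against Route-1 this mix gives (2/15)·(-1) + (13/15)·0 = -2/15.
Against Route-2 this mix gives (2/15)·6 + (13/15)·(-3) = -9/5.
The smuggler will play Route-2, holding the inspector to -9/5. Shifting weight toward the row that does better against Route-2 would raise this floor (the equalizing mix achieves -3/10 against both Route-2 and Route-1), so the proposed strategy is not optimal.

No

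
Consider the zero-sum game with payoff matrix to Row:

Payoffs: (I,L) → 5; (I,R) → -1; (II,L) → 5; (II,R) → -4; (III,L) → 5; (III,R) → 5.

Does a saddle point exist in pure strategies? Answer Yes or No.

Row minima: I → -1, II → -4, III → 5; maximin = 5.
Column maxima: L → 5, R → 5; minimax = 5.
maximin = minimax = 5, so a saddle point exists.

Yes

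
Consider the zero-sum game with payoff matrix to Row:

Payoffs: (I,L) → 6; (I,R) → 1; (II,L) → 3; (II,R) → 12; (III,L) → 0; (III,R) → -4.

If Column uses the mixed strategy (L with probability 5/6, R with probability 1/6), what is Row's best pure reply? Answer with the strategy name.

Expected payoff of I: (5/6)·6 + (1/6)·1 = 31/6.
Expected payoff of II: (5/6)·3 + (1/6)·12 = 9/2.
Expected payoff of III: (5/6)·0 + (1/6)·(-4) = -2/3.
The largest is 31/6, so Row's best response is I.

I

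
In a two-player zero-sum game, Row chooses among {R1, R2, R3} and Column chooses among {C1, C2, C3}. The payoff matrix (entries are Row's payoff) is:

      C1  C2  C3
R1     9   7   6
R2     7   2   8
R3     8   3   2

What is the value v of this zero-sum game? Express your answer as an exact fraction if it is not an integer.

Row minima: R1 → 6, R2 → 2, R3 → 2; maximin = 6.
Column maxima: C1 → 9, C2 → 7, C3 → 8; minimax = 7.
6 ≠ 7, so there is no saddle point; optimal play is mixed.
R3 is strictly dominated by R1, so Row never plays it.
C1 is strictly dominated by C2 (it gives Row strictly more in every row), so Column never plays it.
On the remaining 2×2 (R1, R2 vs C2, C3):
Let Row play R1 with probability p. Expected payoff against C2: 7p + 2(1−p) = 5p + 2; against C3: 6p + 8(1−p) = −2p + 8.
Setting these equal: 5p + 2 = −2p + 8 ⇒ 7p = 6 ⇒ p = 6/7, and the value is (5)·(6/7) + 2 = 44/7.
For Column: with q = P(C2), equating R1's and R2's payoffs gives q + 6 = −6q + 8 ⇒ q = 2/7.

44/7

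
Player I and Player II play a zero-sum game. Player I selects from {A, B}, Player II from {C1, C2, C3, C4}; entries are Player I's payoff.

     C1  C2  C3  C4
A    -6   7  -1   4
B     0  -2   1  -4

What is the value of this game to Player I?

-12/7

Row minima: A → -6, B → -4; maximin = -4.
Column maxima: C1 → 0, C2 → 7, C3 → 1, C4 → 4; minimax = 0.
-4 ≠ 0, so there is no saddle point; optimal play is mixed.
C2 is strictly dominated by C4 (it gives Player I strictly more in every row), so Player II never plays it.
C3 is strictly dominated by C1 (it gives Player I strictly more in every row), so Player II never plays it.
On the remaining 2×2 (A, B vs C1, C4):
Let Player I play A with probability p. Expected payoff against C1: (-6)p + 0(1−p) = −6p; against C4: 4p + (-4)(1−p) = 8p − 4.
Setting these equal: −6p = 8p − 4 ⇒ −14p = -4 ⇒ p = 2/7, and the value is (-6)·(2/7) = -12/7.
For Player II: with q = P(C1), equating A's and B's payoffs gives −10q + 4 = 4q − 4 ⇒ q = 4/7.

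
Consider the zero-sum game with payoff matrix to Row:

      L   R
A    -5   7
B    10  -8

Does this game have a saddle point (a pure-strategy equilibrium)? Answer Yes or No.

No

Row minima: A → -5, B → -8; maximin = -5.
Column maxima: L → 10, R → 7; minimax = 7.
-5 ≠ 7, so no pure-strategy equilibrium exists.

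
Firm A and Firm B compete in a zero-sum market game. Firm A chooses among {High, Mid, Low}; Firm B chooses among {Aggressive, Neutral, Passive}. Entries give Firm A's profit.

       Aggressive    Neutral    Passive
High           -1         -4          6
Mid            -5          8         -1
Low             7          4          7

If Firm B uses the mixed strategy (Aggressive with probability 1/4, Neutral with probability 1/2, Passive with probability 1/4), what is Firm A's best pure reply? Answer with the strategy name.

Expected payoff of High: (1/4)·(-1) + (1/2)·(-4) + (1/4)·6 = -3/4.
Expected payoff of Mid: (1/4)·(-5) + (1/2)·8 + (1/4)·(-1) = 5/2.
Expected payoff of Low: (1/4)·7 + (1/2)·4 + (1/4)·7 = 11/2.
The largest is 11/2, so Firm A's best response is Low.

Low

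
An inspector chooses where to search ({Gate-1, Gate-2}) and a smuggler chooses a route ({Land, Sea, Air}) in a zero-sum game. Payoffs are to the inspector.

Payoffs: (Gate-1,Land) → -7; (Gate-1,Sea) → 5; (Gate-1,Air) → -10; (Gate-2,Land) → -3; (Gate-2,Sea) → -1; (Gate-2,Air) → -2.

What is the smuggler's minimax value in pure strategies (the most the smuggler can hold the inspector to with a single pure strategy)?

Column maxima: Land → -3, Sea → 5, Air → -2.
The smallest of these is -3.

-3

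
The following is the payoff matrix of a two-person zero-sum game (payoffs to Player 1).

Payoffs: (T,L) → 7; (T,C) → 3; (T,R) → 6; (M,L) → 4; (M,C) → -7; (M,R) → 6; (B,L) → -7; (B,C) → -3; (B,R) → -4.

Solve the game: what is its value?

Row minima: T → 3, M → -7, B → -7; maximin = 3.
Column maxima: L → 7, C → 3, R → 6; minimax = 3.
Since maximin = minimax = 3, there is a saddle point and the value is 3.

3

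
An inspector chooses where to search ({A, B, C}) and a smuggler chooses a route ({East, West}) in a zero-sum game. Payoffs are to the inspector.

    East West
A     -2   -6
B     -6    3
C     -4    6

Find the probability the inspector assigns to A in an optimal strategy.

Row minima: A → -6, B → -6, C → -4; maximin = -4.
Column maxima: East → -2, West → 6; minimax = -2.
-4 ≠ -2, so there is no saddle point; optimal play is mixed.
B is strictly dominated by C, so the inspector never plays it.
On the remaining 2×2 (A, C vs East, West):
Let the inspector play A with probability p. Expected payoff against East: (-2)p + (-4)(1−p) = 2p − 4; against West: (-6)p + 6(1−p) = −12p + 6.
Setting these equal: 2p − 4 = −12p + 6 ⇒ 14p = 10 ⇒ p = 5/7, and the value is (2)·(5/7) − 4 = -18/7.
For the smuggler: with q = P(East), equating A's and C's payoffs gives 4q − 6 = −10q + 6 ⇒ q = 6/7.

5/7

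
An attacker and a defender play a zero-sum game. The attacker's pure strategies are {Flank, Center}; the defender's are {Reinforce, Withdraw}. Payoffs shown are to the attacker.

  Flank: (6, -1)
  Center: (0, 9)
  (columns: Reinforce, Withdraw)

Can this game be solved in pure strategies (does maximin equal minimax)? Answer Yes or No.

No

Row minima: Flank → -1, Center → 0; maximin = 0.
Column maxima: Reinforce → 6, Withdraw → 9; minimax = 6.
0 ≠ 6, so no pure-strategy equilibrium exists.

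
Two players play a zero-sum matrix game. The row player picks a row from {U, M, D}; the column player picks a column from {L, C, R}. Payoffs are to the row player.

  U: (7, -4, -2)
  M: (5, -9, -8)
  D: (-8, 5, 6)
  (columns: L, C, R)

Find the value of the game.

Row minima: U → -4, M → -9, D → -8; maximin = -4.
Column maxima: L → 7, C → 5, R → 6; minimax = 5.
-4 ≠ 5, so there is no saddle point; optimal play is mixed.
M is strictly dominated by U, so the row player never plays it.
R is strictly dominated by C (it gives the row player strictly more in every row), so the column player never plays it.
On the remaining 2×2 (U, D vs L, C):
Let the row player play U with probability p. Expected payoff against L: 7p + (-8)(1−p) = 15p − 8; against C: (-4)p + 5(1−p) = −9p + 5.
Setting these equal: 15p − 8 = −9p + 5 ⇒ 24p = 13 ⇒ p = 13/24, and the value is (15)·(13/24) − 8 = 1/8.
For the column player: with q = P(L), equating U's and D's payoffs gives 11q − 4 = −13q + 5 ⇒ q = 3/8.

1/8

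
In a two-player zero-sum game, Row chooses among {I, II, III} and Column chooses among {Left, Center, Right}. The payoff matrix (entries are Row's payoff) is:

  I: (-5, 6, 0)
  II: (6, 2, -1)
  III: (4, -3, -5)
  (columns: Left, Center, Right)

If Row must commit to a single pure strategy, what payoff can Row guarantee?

-1

Row minima: I → -5, II → -1, III → -5.
The best of these is -1.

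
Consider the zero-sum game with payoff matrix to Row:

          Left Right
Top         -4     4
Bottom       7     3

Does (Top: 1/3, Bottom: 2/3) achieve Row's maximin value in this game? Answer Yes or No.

Yes

Against Left this mix gives (1/3)·(-4) + (2/3)·7 = 10/3.
Against Right this mix gives (1/3)·4 + (2/3)·3 = 10/3.
All of Column's active replies (Left, Right) yield 10/3, and no column does worse for Row. The mix makes Column indifferent and guarantees 10/3, so it is optimal.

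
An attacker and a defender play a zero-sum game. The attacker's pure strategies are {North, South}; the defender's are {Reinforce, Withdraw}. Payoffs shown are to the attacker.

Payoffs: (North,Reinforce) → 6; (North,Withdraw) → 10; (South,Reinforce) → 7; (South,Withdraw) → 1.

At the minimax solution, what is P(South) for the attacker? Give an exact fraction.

2/5

Row minima: North → 6, South → 1; maximin = 6.
Column maxima: Reinforce → 7, Withdraw → 10; minimax = 7.
6 ≠ 7, so there is no saddle point; optimal play is mixed.
Let the attacker play North with probability p. Expected payoff against Reinforce: 6p + 7(1−p) = −p + 7; against Withdraw: 10p + 1(1−p) = 9p + 1.
Setting these equal: −p + 7 = 9p + 1 ⇒ −10p = -6 ⇒ p = 3/5, and the value is (-1)·(3/5) + 7 = 32/5.
For the defender: with q = P(Reinforce), equating North's and South's payoffs gives −4q + 10 = 6q + 1 ⇒ q = 9/10.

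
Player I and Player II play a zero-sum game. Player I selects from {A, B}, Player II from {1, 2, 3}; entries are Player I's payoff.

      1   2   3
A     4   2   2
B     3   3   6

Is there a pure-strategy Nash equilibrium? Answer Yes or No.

Row minima: A → 2, B → 3; maximin = 3.
Column maxima: 1 → 4, 2 → 3, 3 → 6; minimax = 3.
maximin = minimax = 3, so a saddle point exists.

Yes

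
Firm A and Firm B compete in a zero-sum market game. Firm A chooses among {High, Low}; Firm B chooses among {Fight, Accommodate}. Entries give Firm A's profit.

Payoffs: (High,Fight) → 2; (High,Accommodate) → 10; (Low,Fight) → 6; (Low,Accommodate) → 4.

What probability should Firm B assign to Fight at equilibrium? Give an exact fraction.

3/5

Row minima: High → 2, Low → 4; maximin = 4.
Column maxima: Fight → 6, Accommodate → 10; minimax = 6.
4 ≠ 6, so there is no saddle point; optimal play is mixed.
Let Firm A play High with probability p. Expected payoff against Fight: 2p + 6(1−p) = −4p + 6; against Accommodate: 10p + 4(1−p) = 6p + 4.
Setting these equal: −4p + 6 = 6p + 4 ⇒ −10p = -2 ⇒ p = 1/5, and the value is (-4)·(1/5) + 6 = 26/5.
For Firm B: with q = P(Fight), equating High's and Low's payoffs gives −8q + 10 = 2q + 4 ⇒ q = 3/5.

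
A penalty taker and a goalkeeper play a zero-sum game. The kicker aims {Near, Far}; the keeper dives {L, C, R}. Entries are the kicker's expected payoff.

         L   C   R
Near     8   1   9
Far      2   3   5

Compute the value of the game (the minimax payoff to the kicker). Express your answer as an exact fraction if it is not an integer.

Row minima: Near → 1, Far → 2; maximin = 2.
Column maxima: L → 8, C → 3, R → 9; minimax = 3.
2 ≠ 3, so there is no saddle point; optimal play is mixed.
R is strictly dominated by L (it gives the kicker strictly more in every row), so the keeper never plays it.
On the remaining 2×2 (Near, Far vs L, C):
Let the kicker play Near with probability p. Expected payoff against L: 8p + 2(1−p) = 6p + 2; against C: 1p + 3(1−p) = −2p + 3.
Setting these equal: 6p + 2 = −2p + 3 ⇒ 8p = 1 ⇒ p = 1/8, and the value is (6)·(1/8) + 2 = 11/4.
For the keeper: with q = P(L), equating Near's and Far's payoffs gives 7q + 1 = −q + 3 ⇒ q = 1/4.

11/4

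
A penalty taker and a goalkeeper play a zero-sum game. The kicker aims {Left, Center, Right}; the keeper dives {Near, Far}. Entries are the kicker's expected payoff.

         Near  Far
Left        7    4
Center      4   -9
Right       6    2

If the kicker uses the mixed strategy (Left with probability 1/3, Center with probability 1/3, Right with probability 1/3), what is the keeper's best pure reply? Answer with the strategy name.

Far

If the keeper plays Near, the kicker's expected payoff is (1/3)·7 + (1/3)·4 + (1/3)·6 = 17/3.
If the keeper plays Far, the kicker's expected payoff is (1/3)·4 + (1/3)·(-9) + (1/3)·2 = -1.
The keeper minimizes the kicker's payoff; the smallest is -1, so the best response is Far.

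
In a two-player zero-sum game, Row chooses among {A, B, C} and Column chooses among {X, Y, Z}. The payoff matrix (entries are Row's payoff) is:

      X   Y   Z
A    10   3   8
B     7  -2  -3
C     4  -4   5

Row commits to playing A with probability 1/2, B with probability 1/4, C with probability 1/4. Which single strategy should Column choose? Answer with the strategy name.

Y

If Column plays X, Row's expected payoff is (1/2)·10 + (1/4)·7 + (1/4)·4 = 31/4.
If Column plays Y, Row's expected payoff is (1/2)·3 + (1/4)·(-2) + (1/4)·(-4) = 0.
If Column plays Z, Row's expected payoff is (1/2)·8 + (1/4)·(-3) + (1/4)·5 = 9/2.
Column minimizes Row's payoff; the smallest is 0, so the best response is Y.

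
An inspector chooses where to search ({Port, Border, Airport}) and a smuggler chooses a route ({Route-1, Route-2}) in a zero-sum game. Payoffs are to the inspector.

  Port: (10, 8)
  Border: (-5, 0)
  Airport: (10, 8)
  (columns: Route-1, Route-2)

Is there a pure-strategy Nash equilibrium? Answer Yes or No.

Row minima: Port → 8, Border → -5, Airport → 8; maximin = 8.
Column maxima: Route-1 → 10, Route-2 → 8; minimax = 8.
maximin = minimax = 8, so a saddle point exists.

Yes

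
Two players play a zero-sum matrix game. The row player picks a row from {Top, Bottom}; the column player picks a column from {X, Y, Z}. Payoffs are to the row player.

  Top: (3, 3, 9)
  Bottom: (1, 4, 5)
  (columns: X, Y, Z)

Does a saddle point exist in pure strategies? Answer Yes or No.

Yes

Row minima: Top → 3, Bottom → 1; maximin = 3.
Column maxima: X → 3, Y → 4, Z → 9; minimax = 3.
maximin = minimax = 3, so a saddle point exists.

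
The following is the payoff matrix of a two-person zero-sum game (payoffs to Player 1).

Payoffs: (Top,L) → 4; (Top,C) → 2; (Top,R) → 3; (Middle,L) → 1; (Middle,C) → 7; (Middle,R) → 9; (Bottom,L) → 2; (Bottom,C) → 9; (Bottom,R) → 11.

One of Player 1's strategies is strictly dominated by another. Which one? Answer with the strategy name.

Bottom gives a strictly higher payoff than Middle against every column: 2 > 1, 9 > 7, 11 > 9.
So Middle is strictly dominated and Player 1 never plays it.

Middle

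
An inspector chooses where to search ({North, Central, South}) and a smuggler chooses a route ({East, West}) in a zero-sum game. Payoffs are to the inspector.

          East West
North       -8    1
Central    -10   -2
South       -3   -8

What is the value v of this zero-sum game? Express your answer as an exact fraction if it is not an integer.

Row minima: North → -8, Central → -10, South → -8; maximin = -8.
Column maxima: East → -3, West → 1; minimax = -3.
-8 ≠ -3, so there is no saddle point; optimal play is mixed.
Central is strictly dominated by North, so the inspector never plays it.
On the remaining 2×2 (North, South vs East, West):
Let the inspector play North with probability p. Expected payoff against East: (-8)p + (-3)(1−p) = −5p − 3; against West: 1p + (-8)(1−p) = 9p − 8.
Setting these equal: −5p − 3 = 9p − 8 ⇒ −14p = -5 ⇒ p = 5/14, and the value is (-5)·(5/14) − 3 = -67/14.
For the smuggler: with q = P(East), equating North's and South's payoffs gives −9q + 1 = 5q − 8 ⇒ q = 9/14.

-67/14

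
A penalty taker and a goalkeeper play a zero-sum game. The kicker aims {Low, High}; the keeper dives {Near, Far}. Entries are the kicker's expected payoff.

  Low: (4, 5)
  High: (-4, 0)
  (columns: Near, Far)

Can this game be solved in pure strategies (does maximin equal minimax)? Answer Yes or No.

Yes

Row minima: Low → 4, High → -4; maximin = 4.
Column maxima: Near → 4, Far → 5; minimax = 4.
maximin = minimax = 4, so a saddle point exists.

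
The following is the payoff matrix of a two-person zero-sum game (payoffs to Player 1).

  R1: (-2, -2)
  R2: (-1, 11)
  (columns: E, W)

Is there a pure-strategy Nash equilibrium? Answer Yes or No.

Row minima: R1 → -2, R2 → -1; maximin = -1.
Column maxima: E → -1, W → 11; minimax = -1.
maximin = minimax = -1, so a saddle point exists.

Yes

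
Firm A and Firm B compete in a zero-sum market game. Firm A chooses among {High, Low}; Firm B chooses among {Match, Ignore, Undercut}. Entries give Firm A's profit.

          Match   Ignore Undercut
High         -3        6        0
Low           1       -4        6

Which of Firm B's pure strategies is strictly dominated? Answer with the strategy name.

Undercut

Match holds Firm A's payoff strictly below Undercut in every row: -3 < 0, 1 < 6.
So Undercut is strictly dominated for Firm B.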